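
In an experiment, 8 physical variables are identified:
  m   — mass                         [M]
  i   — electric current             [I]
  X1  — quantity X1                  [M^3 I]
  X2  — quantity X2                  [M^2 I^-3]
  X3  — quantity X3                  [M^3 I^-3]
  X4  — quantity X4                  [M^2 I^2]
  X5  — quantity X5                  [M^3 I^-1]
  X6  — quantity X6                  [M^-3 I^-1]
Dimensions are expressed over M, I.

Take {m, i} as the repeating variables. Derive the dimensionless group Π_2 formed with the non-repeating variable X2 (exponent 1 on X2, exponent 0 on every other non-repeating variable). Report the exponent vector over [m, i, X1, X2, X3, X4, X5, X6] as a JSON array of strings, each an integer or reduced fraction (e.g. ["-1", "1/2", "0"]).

Write exponents as rows M,I / cols m,i,X1,X2,X3,X4,X5,X6:
  M: [ 1  0  3  2  3  2  3 -3]
  I: [ 0  1  1 -3 -3  2 -1 -1]
Row reduction gives pivot columns m,i; rank = 2
Pivot set = {m,i}, free = {X1,X2,X3,X4,X5,X6}
RREF:
  r0: [   1    0    3    2    3    2    3   -3]
  r1: [   0    1    1   -3   -3    2   -1   -1]
Fix exponent of X2 at 1, X1 at 0, X3 at 0, X4 at 0, X5 at 0, X6 at 0; solve each RREF row for its pivot's exponent:
  r0: exp(m) + (2)·1 = 0 ⇒ exp(m) = -2
  r1: exp(i) + (-3)·1 = 0 ⇒ exp(i) = 3
Π_2 = m^-2 · i^3 · X2

["-2", "3", "0", "1", "0", "0", "0", "0"]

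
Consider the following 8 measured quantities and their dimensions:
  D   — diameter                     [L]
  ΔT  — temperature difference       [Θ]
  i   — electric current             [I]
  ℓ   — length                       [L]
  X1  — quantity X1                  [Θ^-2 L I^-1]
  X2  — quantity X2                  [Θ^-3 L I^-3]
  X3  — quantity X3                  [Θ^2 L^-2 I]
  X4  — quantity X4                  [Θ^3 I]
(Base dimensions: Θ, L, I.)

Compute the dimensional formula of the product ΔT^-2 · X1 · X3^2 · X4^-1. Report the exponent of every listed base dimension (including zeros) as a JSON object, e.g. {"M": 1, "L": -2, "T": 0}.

Dimensional matrix (Θ×L×I by D×ΔT×i×ℓ×X1×X2×X3×X4):
  Θ: [ 0  1  0  0 -2 -3  2  3]
  L: [ 1  0  0  1  1  1 -2  0]
  I: [ 0  0  1  0 -1 -3  1  1]
  [Θ]: (-2)·1+(1)·-2+(2)·2+(-1)·3 = -3
  [L]: (-2)·0+(1)·1+(2)·-2+(-1)·0 = -3
  [I]: (-2)·0+(1)·-1+(2)·1+(-1)·1 = 0
⇒ Θ^-3 L^-3

{"Θ": -3, "L": -3, "I": 0}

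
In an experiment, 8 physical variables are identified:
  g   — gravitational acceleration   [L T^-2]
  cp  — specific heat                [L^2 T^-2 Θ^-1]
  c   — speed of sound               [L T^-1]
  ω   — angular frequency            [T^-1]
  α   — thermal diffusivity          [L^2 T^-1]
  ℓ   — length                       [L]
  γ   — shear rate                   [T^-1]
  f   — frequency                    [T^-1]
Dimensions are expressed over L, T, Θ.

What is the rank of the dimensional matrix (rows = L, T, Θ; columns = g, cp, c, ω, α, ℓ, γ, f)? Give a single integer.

Exponent matrix [L,T,Θ] × [g,cp,c,ω,α,ℓ,γ,f]:
  L: [ 1  2  1  0  2  1  0  0]
  T: [-2 -2 -1 -1 -1  0 -1 -1]
  Θ: [ 0 -1  0  0  0  0  0  0]
Row reduction gives pivot columns g,cp,c; rank = 3

3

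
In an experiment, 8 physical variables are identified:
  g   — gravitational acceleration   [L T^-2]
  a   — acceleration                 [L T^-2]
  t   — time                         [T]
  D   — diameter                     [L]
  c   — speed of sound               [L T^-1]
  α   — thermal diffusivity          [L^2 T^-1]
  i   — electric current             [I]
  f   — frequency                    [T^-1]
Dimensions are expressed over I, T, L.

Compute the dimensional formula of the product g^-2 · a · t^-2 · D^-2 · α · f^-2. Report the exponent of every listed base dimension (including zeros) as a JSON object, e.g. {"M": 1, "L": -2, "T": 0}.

Exponent matrix [I,T,L] × [g,a,t,D,c,α,i,f]:
  I: [ 0  0  0  0  0  0  1  0]
  T: [-2 -2  1  0 -1 -1  0 -1]
  L: [ 1  1  0  1  1  2  0  0]
  [I]: (-2)·0+(1)·0+(-2)·0+(-2)·0+(1)·0+(-2)·0 = 0
  [T]: (-2)·-2+(1)·-2+(-2)·1+(-2)·0+(1)·-1+(-2)·-1 = 1
  [L]: (-2)·1+(1)·1+(-2)·0+(-2)·1+(1)·2+(-2)·0 = -1
⇒ T L^-1

{"I": 0, "T": 1, "L": -1}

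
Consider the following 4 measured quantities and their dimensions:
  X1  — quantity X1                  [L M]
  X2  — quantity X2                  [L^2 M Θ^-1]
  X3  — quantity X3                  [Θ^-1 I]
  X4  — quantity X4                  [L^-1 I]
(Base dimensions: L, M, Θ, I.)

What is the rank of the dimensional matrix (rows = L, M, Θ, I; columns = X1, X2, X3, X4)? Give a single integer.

Write exponents as rows L,M,Θ,I / cols X1,X2,X3,X4:
  L: [ 1  2  0 -1]
  M: [ 1  1  0  0]
  Θ: [ 0 -1 -1  0]
  I: [ 0  0  1  1]
Echelon form has 3 nonzero rows (pivots: X1,X2,X3)

3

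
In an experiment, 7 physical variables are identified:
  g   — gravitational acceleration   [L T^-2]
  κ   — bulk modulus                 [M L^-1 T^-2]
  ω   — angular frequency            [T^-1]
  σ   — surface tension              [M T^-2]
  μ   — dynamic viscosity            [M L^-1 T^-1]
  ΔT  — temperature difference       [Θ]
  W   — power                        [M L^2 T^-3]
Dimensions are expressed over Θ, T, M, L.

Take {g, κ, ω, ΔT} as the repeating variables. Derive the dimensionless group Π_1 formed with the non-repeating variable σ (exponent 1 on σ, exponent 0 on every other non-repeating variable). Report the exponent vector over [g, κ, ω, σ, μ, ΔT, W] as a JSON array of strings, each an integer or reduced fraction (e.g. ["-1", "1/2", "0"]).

["-1", "-1", "2", "1", "0", "0", "0"]

Dimensional matrix (Θ×T×M×L by g×κ×ω×σ×μ×ΔT×W):
  Θ: [ 0  0  0  0  0  1  0]
  T: [-2 -2 -1 -2 -1  0 -3]
  M: [ 0  1  0  1  1  0  1]
  L: [ 1 -1  0  0 -1  0  2]
Row reduction gives pivot columns g,κ,ω,ΔT; rank = 4
Repeat: g,κ,ω,ΔT; free: σ,μ,W
RREF:
  r0: [   1    0    0    1    0    0    3]
  r1: [   0    1    0    1    1    0    1]
  r2: [   0    0    1   -2   -1    0   -5]
  r3: [   0    0    0    0    0    1    0]
Fix exponent of σ at 1, μ at 0, W at 0; solve each RREF row for its pivot's exponent:
  r0: exp(g) + (1)·1 = 0 ⇒ exp(g) = -1
  r1: exp(κ) + (1)·1 = 0 ⇒ exp(κ) = -1
  r2: exp(ω) + (-2)·1 = 0 ⇒ exp(ω) = 2
  r3: exp(ΔT) + (0)·1 = 0 ⇒ exp(ΔT) = 0
Π_1 = g^-1 · κ^-1 · ω^2 · σ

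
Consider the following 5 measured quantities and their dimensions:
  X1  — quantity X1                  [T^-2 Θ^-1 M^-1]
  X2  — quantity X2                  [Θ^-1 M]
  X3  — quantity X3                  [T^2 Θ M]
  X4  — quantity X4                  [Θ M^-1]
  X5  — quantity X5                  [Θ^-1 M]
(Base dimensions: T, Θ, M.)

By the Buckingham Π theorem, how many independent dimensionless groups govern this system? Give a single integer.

Exponent matrix [T,Θ,M] × [X1,X2,X3,X4,X5]:
  T: [-2  0  2  0  0]
  Θ: [-1 -1  1  1 -1]
  M: [-1  1  1 -1  1]
Echelon form has 2 nonzero rows (pivots: X1,X2)
Π count = n − r = 5 − 2 = 3

3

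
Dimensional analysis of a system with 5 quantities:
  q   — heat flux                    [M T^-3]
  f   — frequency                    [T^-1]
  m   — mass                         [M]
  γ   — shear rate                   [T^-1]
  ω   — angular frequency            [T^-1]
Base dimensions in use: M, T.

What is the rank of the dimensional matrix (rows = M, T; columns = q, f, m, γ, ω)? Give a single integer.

Write exponents as rows M,T / cols q,f,m,γ,ω:
  M: [ 1  0  1  0  0]
  T: [-3 -1  0 -1 -1]
Echelon form has 2 nonzero rows (pivots: q,f)

2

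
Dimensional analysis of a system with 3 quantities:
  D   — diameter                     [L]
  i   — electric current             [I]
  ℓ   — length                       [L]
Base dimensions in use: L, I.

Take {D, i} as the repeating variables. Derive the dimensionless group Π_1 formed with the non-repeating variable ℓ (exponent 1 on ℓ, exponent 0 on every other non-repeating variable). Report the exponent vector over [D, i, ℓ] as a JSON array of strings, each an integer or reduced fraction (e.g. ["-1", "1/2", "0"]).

Exponent matrix [L,I] × [D,i,ℓ]:
  L: [ 1  0  1]
  I: [ 0  1  0]
Echelon form has 2 nonzero rows (pivots: D,i)
Repeat: D,i; free: ℓ
RREF:
  r0: [   1    0    1]
  r1: [   0    1    0]
Fix exponent of ℓ at 1; solve each RREF row for its pivot's exponent:
  r0: exp(D) + (1)·1 = 0 ⇒ exp(D) = -1
  r1: exp(i) + (0)·1 = 0 ⇒ exp(i) = 0
Π_1 = D^-1 · ℓ

["-1", "0", "1"]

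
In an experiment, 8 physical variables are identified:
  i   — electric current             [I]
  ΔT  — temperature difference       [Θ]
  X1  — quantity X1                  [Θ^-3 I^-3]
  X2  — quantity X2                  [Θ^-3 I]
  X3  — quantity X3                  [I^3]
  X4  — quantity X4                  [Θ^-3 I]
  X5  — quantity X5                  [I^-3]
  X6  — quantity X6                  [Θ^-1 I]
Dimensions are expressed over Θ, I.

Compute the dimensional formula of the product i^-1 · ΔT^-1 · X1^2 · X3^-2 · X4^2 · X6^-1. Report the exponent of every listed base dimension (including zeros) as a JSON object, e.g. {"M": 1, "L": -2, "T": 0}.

Dimensional matrix (Θ×I by i×ΔT×X1×X2×X3×X4×X5×X6):
  Θ: [ 0  1 -3 -3  0 -3  0 -1]
  I: [ 1  0 -3  1  3  1 -3  1]
  [Θ]: (-1)·0+(-1)·1+(2)·-3+(-2)·0+(2)·-3+(-1)·-1 = -12
  [I]: (-1)·1+(-1)·0+(2)·-3+(-2)·3+(2)·1+(-1)·1 = -12
⇒ Θ^-12 I^-12

{"Θ": -12, "I": -12}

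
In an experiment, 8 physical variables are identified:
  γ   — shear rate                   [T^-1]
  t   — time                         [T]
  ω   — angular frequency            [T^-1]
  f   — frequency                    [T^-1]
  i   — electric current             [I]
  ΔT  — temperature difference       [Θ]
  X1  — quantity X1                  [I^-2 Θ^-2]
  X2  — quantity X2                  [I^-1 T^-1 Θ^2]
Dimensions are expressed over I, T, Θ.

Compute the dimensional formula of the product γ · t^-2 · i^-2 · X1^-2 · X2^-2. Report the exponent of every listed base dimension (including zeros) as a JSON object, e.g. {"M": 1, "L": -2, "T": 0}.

{"I": 4, "T": -1, "Θ": 0}

Write exponents as rows I,T,Θ / cols γ,t,ω,f,i,ΔT,X1,X2:
  I: [ 0  0  0  0  1  0 -2 -1]
  T: [-1  1 -1 -1  0  0  0 -1]
  Θ: [ 0  0  0  0  0  1 -2  2]
  [I]: (1)·0+(-2)·0+(-2)·1+(-2)·-2+(-2)·-1 = 4
  [T]: (1)·-1+(-2)·1+(-2)·0+(-2)·0+(-2)·-1 = -1
  [Θ]: (1)·0+(-2)·0+(-2)·0+(-2)·-2+(-2)·2 = 0
⇒ I^4 T^-1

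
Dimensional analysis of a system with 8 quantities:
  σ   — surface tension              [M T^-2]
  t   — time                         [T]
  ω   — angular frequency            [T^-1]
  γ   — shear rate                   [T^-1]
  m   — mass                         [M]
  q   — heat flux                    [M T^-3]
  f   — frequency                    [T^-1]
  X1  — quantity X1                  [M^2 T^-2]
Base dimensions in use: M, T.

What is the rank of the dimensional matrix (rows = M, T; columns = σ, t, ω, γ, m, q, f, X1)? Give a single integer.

Exponent matrix [M,T] × [σ,t,ω,γ,m,q,f,X1]:
  M: [ 1  0  0  0  1  1  0  2]
  T: [-2  1 -1 -1  0 -3 -1 -2]
Row reduction gives pivot columns σ,t; rank = 2

2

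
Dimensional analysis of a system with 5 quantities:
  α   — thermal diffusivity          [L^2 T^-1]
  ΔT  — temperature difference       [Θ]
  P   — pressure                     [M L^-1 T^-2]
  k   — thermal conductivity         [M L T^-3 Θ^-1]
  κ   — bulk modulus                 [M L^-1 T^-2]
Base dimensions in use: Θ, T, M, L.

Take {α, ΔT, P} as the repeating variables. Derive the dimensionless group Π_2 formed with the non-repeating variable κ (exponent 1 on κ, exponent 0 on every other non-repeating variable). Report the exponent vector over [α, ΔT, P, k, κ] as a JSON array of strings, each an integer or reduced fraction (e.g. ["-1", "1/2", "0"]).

Write exponents as rows Θ,T,M,L / cols α,ΔT,P,k,κ:
  Θ: [ 0  1  0 -1  0]
  T: [-1  0 -2 -3 -2]
  M: [ 0  0  1  1  1]
  L: [ 2  0 -1  1 -1]
Row reduction gives pivot columns α,ΔT,P; rank = 3
Pivot set = {α,ΔT,P}, free = {k,κ}
RREF:
  r0: [   1    0    0    1    0]
  r1: [   0    1    0   -1    0]
  r2: [   0    0    1    1    1]
  r3: [   0    0    0    0    0]
Fix exponent of κ at 1, k at 0; solve each RREF row for its pivot's exponent:
  r0: exp(α) + (0)·1 = 0 ⇒ exp(α) = 0
  r1: exp(ΔT) + (0)·1 = 0 ⇒ exp(ΔT) = 0
  r2: exp(P) + (1)·1 = 0 ⇒ exp(P) = -1
Π_2 = P^-1 · κ

["0", "0", "-1", "0", "1"]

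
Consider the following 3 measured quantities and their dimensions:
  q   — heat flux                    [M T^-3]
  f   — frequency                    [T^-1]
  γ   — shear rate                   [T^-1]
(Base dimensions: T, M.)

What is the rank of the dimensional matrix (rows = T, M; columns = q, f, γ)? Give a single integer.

2

Exponent matrix [T,M] × [q,f,γ]:
  T: [-3 -1 -1]
  M: [ 1  0  0]
RREF → pivots at {q,f} ⇒ r = 2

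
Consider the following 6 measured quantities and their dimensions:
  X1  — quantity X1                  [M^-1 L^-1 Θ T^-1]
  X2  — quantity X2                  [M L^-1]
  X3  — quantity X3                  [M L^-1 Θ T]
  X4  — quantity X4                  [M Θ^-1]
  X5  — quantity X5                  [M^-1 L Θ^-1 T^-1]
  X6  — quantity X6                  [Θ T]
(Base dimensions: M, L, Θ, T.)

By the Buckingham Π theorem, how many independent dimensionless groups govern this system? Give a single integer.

3

Dimensional matrix (M×L×Θ×T by X1×X2×X3×X4×X5×X6):
  M: [-1  1  1  1 -1  0]
  L: [-1 -1 -1  0  1  0]
  Θ: [ 1  0  1 -1 -1  1]
  T: [-1  0  1  0 -1  1]
Echelon form has 3 nonzero rows (pivots: X1,X2,X3)
n=6, r=3 ⇒ 3 dimensionless groups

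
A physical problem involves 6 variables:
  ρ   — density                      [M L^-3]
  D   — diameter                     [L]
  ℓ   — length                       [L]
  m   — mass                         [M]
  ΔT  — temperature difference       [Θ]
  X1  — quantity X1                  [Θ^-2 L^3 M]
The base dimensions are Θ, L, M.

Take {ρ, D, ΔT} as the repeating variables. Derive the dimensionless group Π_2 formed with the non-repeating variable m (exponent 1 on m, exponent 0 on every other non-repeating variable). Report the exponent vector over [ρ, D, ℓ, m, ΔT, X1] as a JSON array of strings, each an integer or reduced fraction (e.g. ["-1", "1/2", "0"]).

Write exponents as rows Θ,L,M / cols ρ,D,ℓ,m,ΔT,X1:
  Θ: [ 0  0  0  0  1 -2]
  L: [-3  1  1  0  0  3]
  M: [ 1  0  0  1  0  1]
Row reduction gives pivot columns ρ,D,ΔT; rank = 3
Repeat: ρ,D,ΔT; free: ℓ,m,X1
RREF:
  r0: [   1    0    0    1    0    1]
  r1: [   0    1    1    3    0    6]
  r2: [   0    0    0    0    1   -2]
Fix exponent of m at 1, ℓ at 0, X1 at 0; solve each RREF row for its pivot's exponent:
  r0: exp(ρ) + (1)·1 = 0 ⇒ exp(ρ) = -1
  r1: exp(D) + (3)·1 = 0 ⇒ exp(D) = -3
  r2: exp(ΔT) + (0)·1 = 0 ⇒ exp(ΔT) = 0
Π_2 = ρ^-1 · D^-3 · m

["-1", "-3", "0", "1", "0", "0"]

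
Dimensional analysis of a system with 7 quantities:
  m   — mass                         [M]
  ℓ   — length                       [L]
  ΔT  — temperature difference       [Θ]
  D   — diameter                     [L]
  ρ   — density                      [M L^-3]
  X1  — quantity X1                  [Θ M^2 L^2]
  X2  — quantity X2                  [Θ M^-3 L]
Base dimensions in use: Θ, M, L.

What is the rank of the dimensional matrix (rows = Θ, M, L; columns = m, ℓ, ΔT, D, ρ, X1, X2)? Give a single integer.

Exponent matrix [Θ,M,L] × [m,ℓ,ΔT,D,ρ,X1,X2]:
  Θ: [ 0  0  1  0  0  1  1]
  M: [ 1  0  0  0  1  2 -3]
  L: [ 0  1  0  1 -3  2  1]
Row reduction gives pivot columns m,ℓ,ΔT; rank = 3

3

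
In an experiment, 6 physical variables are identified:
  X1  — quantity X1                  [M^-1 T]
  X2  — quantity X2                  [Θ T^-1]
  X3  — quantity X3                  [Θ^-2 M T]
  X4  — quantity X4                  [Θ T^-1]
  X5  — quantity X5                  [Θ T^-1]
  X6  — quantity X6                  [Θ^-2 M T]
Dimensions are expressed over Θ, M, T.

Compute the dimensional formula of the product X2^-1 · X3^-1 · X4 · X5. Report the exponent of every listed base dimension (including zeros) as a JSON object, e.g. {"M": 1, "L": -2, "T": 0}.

{"Θ": 3, "M": -1, "T": -2}

Write exponents as rows Θ,M,T / cols X1,X2,X3,X4,X5,X6:
  Θ: [ 0  1 -2  1  1 -2]
  M: [-1  0  1  0  0  1]
  T: [ 1 -1  1 -1 -1  1]
  [Θ]: (-1)·1+(-1)·-2+(1)·1+(1)·1 = 3
  [M]: (-1)·0+(-1)·1+(1)·0+(1)·0 = -1
  [T]: (-1)·-1+(-1)·1+(1)·-1+(1)·-1 = -2
⇒ Θ^3 M^-1 T^-2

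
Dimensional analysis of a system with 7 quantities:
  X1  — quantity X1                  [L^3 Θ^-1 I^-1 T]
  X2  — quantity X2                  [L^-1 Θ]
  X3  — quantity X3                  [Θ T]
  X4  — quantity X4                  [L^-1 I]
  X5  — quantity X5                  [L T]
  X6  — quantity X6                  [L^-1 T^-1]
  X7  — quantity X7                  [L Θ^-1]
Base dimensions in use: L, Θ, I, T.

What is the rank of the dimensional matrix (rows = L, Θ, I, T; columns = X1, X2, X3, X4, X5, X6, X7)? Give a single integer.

3

Exponent matrix [L,Θ,I,T] × [X1,X2,X3,X4,X5,X6,X7]:
  L: [ 3 -1  0 -1  1 -1  1]
  Θ: [-1  1  1  0  0  0 -1]
  I: [-1  0  0  1  0  0  0]
  T: [ 1  0  1  0  1 -1  0]
Row reduction gives pivot columns X1,X2,X3; rank = 3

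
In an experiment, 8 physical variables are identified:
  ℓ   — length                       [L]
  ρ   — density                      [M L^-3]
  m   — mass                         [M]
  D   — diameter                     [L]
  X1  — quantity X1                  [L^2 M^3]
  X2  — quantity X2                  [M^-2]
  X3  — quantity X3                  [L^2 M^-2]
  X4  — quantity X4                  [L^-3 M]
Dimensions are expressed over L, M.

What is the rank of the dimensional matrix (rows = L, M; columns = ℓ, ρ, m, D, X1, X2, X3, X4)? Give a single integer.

Dimensional matrix (L×M by ℓ×ρ×m×D×X1×X2×X3×X4):
  L: [ 1 -3  0  1  2  0  2 -3]
  M: [ 0  1  1  0  3 -2 -2  1]
RREF → pivots at {ℓ,ρ} ⇒ r = 2

2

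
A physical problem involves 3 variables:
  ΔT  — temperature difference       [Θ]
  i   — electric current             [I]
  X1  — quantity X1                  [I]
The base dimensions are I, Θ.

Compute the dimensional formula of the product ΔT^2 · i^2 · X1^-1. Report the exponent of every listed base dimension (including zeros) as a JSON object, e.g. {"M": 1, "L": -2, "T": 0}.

{"I": 1, "Θ": 2}

Dimensional matrix (I×Θ by ΔT×i×X1):
  I: [ 0  1  1]
  Θ: [ 1  0  0]
  [I]: (2)·0+(2)·1+(-1)·1 = 1
  [Θ]: (2)·1+(2)·0+(-1)·0 = 2
⇒ I Θ^2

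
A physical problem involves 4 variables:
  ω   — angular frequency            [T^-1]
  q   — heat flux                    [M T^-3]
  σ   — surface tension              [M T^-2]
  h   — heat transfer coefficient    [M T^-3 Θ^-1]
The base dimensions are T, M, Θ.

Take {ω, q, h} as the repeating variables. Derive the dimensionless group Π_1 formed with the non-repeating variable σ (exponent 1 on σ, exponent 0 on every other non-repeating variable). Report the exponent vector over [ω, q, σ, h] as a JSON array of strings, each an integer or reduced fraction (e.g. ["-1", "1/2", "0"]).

["1", "-1", "1", "0"]

Exponent matrix [T,M,Θ] × [ω,q,σ,h]:
  T: [-1 -3 -2 -3]
  M: [ 0  1  1  1]
  Θ: [ 0  0  0 -1]
RREF → pivots at {ω,q,h} ⇒ r = 3
Repeat: ω,q,h; free: σ
RREF:
  r0: [   1    0   -1    0]
  r1: [   0    1    1    0]
  r2: [   0    0    0    1]
Fix exponent of σ at 1; solve each RREF row for its pivot's exponent:
  r0: exp(ω) + (-1)·1 = 0 ⇒ exp(ω) = 1
  r1: exp(q) + (1)·1 = 0 ⇒ exp(q) = -1
  r2: exp(h) + (0)·1 = 0 ⇒ exp(h) = 0
Π_1 = ω · q^-1 · σ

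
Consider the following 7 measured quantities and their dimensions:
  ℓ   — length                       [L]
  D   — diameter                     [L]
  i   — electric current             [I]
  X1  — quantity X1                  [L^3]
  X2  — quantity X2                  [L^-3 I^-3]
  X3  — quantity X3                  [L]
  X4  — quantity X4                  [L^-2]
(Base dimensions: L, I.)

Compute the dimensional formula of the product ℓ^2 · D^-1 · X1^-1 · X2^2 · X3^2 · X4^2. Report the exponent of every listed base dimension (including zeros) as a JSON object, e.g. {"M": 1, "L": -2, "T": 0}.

{"L": -10, "I": -6}

Exponent matrix [L,I] × [ℓ,D,i,X1,X2,X3,X4]:
  L: [ 1  1  0  3 -3  1 -2]
  I: [ 0  0  1  0 -3  0  0]
  [L]: (2)·1+(-1)·1+(-1)·3+(2)·-3+(2)·1+(2)·-2 = -10
  [I]: (2)·0+(-1)·0+(-1)·0+(2)·-3+(2)·0+(2)·0 = -6
⇒ L^-10 I^-6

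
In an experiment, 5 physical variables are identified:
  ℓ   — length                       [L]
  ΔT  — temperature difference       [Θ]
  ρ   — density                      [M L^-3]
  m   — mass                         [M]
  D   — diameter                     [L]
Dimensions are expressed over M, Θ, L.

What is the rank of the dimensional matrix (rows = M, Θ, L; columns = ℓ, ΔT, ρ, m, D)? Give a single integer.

3

Exponent matrix [M,Θ,L] × [ℓ,ΔT,ρ,m,D]:
  M: [ 0  0  1  1  0]
  Θ: [ 0  1  0  0  0]
  L: [ 1  0 -3  0  1]
Echelon form has 3 nonzero rows (pivots: ℓ,ΔT,ρ)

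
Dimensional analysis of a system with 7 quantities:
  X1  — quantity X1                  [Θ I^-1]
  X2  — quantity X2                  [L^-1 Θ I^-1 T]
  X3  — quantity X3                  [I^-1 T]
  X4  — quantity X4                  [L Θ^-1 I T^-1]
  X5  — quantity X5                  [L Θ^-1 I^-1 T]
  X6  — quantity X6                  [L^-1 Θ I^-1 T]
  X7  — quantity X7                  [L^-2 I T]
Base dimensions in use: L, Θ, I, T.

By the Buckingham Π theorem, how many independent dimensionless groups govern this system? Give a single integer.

4

Exponent matrix [L,Θ,I,T] × [X1,X2,X3,X4,X5,X6,X7]:
  L: [ 0 -1  0  1  1 -1 -2]
  Θ: [ 1  1  0 -1 -1  1  0]
  I: [-1 -1 -1  1 -1 -1  1]
  T: [ 0  1  1 -1  1  1  1]
RREF → pivots at {X1,X2,X3} ⇒ r = 3
Π count = n − r = 7 − 3 = 4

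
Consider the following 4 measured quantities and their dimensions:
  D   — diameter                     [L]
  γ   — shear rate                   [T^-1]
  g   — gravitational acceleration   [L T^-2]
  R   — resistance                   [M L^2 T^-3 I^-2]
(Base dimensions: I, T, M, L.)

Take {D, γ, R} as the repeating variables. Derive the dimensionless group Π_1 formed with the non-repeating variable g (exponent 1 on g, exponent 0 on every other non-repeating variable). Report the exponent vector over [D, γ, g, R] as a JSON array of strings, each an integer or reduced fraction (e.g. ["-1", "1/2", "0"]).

Dimensional matrix (I×T×M×L by D×γ×g×R):
  I: [ 0  0  0 -2]
  T: [ 0 -1 -2 -3]
  M: [ 0  0  0  1]
  L: [ 1  0  1  2]
Row reduction gives pivot columns D,γ,R; rank = 3
Pivot set = {D,γ,R}, free = {g}
RREF:
  r0: [   1    0    1    0]
  r1: [   0    1    2    0]
  r2: [   0    0    0    1]
  r3: [   0    0    0    0]
Fix exponent of g at 1; solve each RREF row for its pivot's exponent:
  r0: exp(D) + (1)·1 = 0 ⇒ exp(D) = -1
  r1: exp(γ) + (2)·1 = 0 ⇒ exp(γ) = -2
  r2: exp(R) + (0)·1 = 0 ⇒ exp(R) = 0
Π_1 = D^-1 · γ^-2 · g

["-1", "-2", "1", "0"]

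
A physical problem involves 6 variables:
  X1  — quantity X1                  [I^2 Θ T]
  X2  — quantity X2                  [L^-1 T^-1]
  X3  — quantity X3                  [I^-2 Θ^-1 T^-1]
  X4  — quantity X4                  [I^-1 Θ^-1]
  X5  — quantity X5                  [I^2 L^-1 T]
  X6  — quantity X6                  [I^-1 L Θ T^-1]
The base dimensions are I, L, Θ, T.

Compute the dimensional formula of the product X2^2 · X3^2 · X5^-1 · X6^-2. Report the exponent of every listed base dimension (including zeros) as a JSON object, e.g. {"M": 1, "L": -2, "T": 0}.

{"I": -4, "L": -3, "Θ": -4, "T": -3}

Exponent matrix [I,L,Θ,T] × [X1,X2,X3,X4,X5,X6]:
  I: [ 2  0 -2 -1  2 -1]
  L: [ 0 -1  0  0 -1  1]
  Θ: [ 1  0 -1 -1  0  1]
  T: [ 1 -1 -1  0  1 -1]
  [I]: (2)·0+(2)·-2+(-1)·2+(-2)·-1 = -4
  [L]: (2)·-1+(2)·0+(-1)·-1+(-2)·1 = -3
  [Θ]: (2)·0+(2)·-1+(-1)·0+(-2)·1 = -4
  [T]: (2)·-1+(2)·-1+(-1)·1+(-2)·-1 = -3
⇒ I^-4 L^-3 Θ^-4 T^-3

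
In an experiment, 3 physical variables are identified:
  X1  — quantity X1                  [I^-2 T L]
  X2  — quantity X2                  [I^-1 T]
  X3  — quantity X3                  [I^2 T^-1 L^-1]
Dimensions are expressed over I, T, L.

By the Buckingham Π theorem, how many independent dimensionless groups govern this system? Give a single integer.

1

Exponent matrix [I,T,L] × [X1,X2,X3]:
  I: [-2 -1  2]
  T: [ 1  1 -1]
  L: [ 1  0 -1]
RREF → pivots at {X1,X2} ⇒ r = 2
3 vars − rank 2 = 1 Π group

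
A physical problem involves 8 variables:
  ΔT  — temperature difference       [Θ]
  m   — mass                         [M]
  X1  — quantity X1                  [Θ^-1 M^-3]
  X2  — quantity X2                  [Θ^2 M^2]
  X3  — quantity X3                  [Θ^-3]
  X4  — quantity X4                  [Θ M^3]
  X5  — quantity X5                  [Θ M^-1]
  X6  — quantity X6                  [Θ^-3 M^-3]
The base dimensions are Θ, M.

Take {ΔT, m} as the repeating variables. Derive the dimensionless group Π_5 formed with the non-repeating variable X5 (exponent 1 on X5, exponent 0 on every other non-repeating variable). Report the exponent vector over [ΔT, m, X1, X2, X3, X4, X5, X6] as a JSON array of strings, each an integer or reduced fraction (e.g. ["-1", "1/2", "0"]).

["-1", "1", "0", "0", "0", "0", "1", "0"]

Dimensional matrix (Θ×M by ΔT×m×X1×X2×X3×X4×X5×X6):
  Θ: [ 1  0 -1  2 -3  1  1 -3]
  M: [ 0  1 -3  2  0  3 -1 -3]
Row reduction gives pivot columns ΔT,m; rank = 2
Pivot set = {ΔT,m}, free = {X1,X2,X3,X4,X5,X6}
RREF:
  r0: [   1    0   -1    2   -3    1    1   -3]
  r1: [   0    1   -3    2    0    3   -1   -3]
Fix exponent of X5 at 1, X1 at 0, X2 at 0, X3 at 0, X4 at 0, X6 at 0; solve each RREF row for its pivot's exponent:
  r0: exp(ΔT) + (1)·1 = 0 ⇒ exp(ΔT) = -1
  r1: exp(m) + (-1)·1 = 0 ⇒ exp(m) = 1
Π_5 = ΔT^-1 · m · X5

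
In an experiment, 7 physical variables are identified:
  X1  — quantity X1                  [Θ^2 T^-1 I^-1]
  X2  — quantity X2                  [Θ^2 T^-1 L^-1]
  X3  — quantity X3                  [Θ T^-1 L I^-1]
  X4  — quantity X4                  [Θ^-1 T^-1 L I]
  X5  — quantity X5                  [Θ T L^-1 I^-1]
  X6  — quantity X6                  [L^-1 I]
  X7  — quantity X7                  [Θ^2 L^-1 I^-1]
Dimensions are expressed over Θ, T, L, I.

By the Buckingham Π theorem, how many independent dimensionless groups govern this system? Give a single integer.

4

Dimensional matrix (Θ×T×L×I by X1×X2×X3×X4×X5×X6×X7):
  Θ: [ 2  2  1 -1  1  0  2]
  T: [-1 -1 -1 -1  1  0  0]
  L: [ 0 -1  1  1 -1 -1 -1]
  I: [-1  0 -1  1 -1  1 -1]
RREF → pivots at {X1,X2,X3} ⇒ r = 3
Π count = n − r = 7 − 3 = 4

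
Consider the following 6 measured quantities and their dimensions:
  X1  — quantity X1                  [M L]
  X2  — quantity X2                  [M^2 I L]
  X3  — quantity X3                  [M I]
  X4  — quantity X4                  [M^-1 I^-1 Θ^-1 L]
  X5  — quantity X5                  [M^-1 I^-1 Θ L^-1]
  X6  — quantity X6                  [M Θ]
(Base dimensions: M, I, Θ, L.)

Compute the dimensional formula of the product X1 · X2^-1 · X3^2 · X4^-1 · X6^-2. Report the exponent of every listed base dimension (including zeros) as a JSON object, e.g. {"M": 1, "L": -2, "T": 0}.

Write exponents as rows M,I,Θ,L / cols X1,X2,X3,X4,X5,X6:
  M: [ 1  2  1 -1 -1  1]
  I: [ 0  1  1 -1 -1  0]
  Θ: [ 0  0  0 -1  1  1]
  L: [ 1  1  0  1 -1  0]
  [M]: (1)·1+(-1)·2+(2)·1+(-1)·-1+(-2)·1 = 0
  [I]: (1)·0+(-1)·1+(2)·1+(-1)·-1+(-2)·0 = 2
  [Θ]: (1)·0+(-1)·0+(2)·0+(-1)·-1+(-2)·1 = -1
  [L]: (1)·1+(-1)·1+(2)·0+(-1)·1+(-2)·0 = -1
⇒ I^2 Θ^-1 L^-1

{"M": 0, "I": 2, "Θ": -1, "L": -1}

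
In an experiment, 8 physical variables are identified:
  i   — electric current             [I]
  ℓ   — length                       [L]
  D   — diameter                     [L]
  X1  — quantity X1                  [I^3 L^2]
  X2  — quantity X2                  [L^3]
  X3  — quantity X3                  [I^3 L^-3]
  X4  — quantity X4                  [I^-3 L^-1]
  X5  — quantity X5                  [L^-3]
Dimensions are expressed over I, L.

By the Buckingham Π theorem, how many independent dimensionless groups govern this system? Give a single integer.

6

Write exponents as rows I,L / cols i,ℓ,D,X1,X2,X3,X4,X5:
  I: [ 1  0  0  3  0  3 -3  0]
  L: [ 0  1  1  2  3 -3 -1 -3]
Row reduction gives pivot columns i,ℓ; rank = 2
n=8, r=2 ⇒ 6 dimensionless groups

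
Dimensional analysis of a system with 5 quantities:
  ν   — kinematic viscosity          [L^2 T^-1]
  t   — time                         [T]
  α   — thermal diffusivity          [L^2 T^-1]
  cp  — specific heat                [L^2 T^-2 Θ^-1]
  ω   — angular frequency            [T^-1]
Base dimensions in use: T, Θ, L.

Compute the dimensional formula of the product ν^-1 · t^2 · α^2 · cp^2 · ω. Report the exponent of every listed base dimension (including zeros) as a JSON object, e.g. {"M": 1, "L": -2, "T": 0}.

{"T": -4, "Θ": -2, "L": 6}

Exponent matrix [T,Θ,L] × [ν,t,α,cp,ω]:
  T: [-1  1 -1 -2 -1]
  Θ: [ 0  0  0 -1  0]
  L: [ 2  0  2  2  0]
  [T]: (-1)·-1+(2)·1+(2)·-1+(2)·-2+(1)·-1 = -4
  [Θ]: (-1)·0+(2)·0+(2)·0+(2)·-1+(1)·0 = -2
  [L]: (-1)·2+(2)·0+(2)·2+(2)·2+(1)·0 = 6
⇒ T^-4 Θ^-2 L^6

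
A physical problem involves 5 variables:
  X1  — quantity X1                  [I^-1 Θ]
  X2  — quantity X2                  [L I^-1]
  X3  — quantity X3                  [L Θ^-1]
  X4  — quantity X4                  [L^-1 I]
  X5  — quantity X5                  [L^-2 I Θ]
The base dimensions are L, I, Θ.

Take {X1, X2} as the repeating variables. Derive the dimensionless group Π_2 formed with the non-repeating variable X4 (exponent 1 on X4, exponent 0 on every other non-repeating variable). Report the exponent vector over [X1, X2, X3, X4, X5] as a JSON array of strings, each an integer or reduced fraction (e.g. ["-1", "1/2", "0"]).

["0", "1", "0", "1", "0"]

Dimensional matrix (L×I×Θ by X1×X2×X3×X4×X5):
  L: [ 0  1  1 -1 -2]
  I: [-1 -1  0  1  1]
  Θ: [ 1  0 -1  0  1]
Row reduction gives pivot columns X1,X2; rank = 2
Pivot set = {X1,X2}, free = {X3,X4,X5}
RREF:
  r0: [   1    0   -1    0    1]
  r1: [   0    1    1   -1   -2]
  r2: [   0    0    0    0    0]
Fix exponent of X4 at 1, X3 at 0, X5 at 0; solve each RREF row for its pivot's exponent:
  r0: exp(X1) + (0)·1 = 0 ⇒ exp(X1) = 0
  r1: exp(X2) + (-1)·1 = 0 ⇒ exp(X2) = 1
Π_2 = X2 · X4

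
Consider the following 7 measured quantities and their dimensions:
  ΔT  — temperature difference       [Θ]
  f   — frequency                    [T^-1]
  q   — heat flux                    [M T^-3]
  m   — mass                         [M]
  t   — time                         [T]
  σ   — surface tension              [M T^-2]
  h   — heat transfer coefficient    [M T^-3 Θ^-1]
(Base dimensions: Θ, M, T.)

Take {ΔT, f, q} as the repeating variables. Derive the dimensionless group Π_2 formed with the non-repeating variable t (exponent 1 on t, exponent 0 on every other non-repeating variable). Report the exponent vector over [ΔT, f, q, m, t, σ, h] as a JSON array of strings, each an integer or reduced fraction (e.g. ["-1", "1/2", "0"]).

["0", "1", "0", "0", "1", "0", "0"]

Dimensional matrix (Θ×M×T by ΔT×f×q×m×t×σ×h):
  Θ: [ 1  0  0  0  0  0 -1]
  M: [ 0  0  1  1  0  1  1]
  T: [ 0 -1 -3  0  1 -2 -3]
Row reduction gives pivot columns ΔT,f,q; rank = 3
Repeat: ΔT,f,q; free: m,t,σ,h
RREF:
  r0: [   1    0    0    0    0    0   -1]
  r1: [   0    1    0   -3   -1   -1    0]
  r2: [   0    0    1    1    0    1    1]
Fix exponent of t at 1, m at 0, σ at 0, h at 0; solve each RREF row for its pivot's exponent:
  r0: exp(ΔT) + (0)·1 = 0 ⇒ exp(ΔT) = 0
  r1: exp(f) + (-1)·1 = 0 ⇒ exp(f) = 1
  r2: exp(q) + (0)·1 = 0 ⇒ exp(q) = 0
Π_2 = f · t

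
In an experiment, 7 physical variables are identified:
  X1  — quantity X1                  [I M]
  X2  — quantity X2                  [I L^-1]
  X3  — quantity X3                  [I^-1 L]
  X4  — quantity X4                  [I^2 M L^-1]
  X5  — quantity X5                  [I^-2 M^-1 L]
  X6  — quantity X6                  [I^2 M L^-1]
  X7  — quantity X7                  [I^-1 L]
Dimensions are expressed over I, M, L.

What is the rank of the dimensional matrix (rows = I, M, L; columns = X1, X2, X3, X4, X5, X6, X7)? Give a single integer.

2

Write exponents as rows I,M,L / cols X1,X2,X3,X4,X5,X6,X7:
  I: [ 1  1 -1  2 -2  2 -1]
  M: [ 1  0  0  1 -1  1  0]
  L: [ 0 -1  1 -1  1 -1  1]
Echelon form has 2 nonzero rows (pivots: X1,X2)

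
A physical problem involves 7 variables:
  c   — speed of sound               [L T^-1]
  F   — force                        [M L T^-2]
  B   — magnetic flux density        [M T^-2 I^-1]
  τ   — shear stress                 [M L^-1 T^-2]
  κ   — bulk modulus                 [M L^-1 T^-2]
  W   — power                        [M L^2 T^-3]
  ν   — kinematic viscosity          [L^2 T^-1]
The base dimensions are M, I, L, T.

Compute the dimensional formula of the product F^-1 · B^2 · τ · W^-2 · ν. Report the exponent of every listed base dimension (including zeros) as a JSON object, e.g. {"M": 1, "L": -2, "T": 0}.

Write exponents as rows M,I,L,T / cols c,F,B,τ,κ,W,ν:
  M: [ 0  1  1  1  1  1  0]
  I: [ 0  0 -1  0  0  0  0]
  L: [ 1  1  0 -1 -1  2  2]
  T: [-1 -2 -2 -2 -2 -3 -1]
  [M]: (-1)·1+(2)·1+(1)·1+(-2)·1+(1)·0 = 0
  [I]: (-1)·0+(2)·-1+(1)·0+(-2)·0+(1)·0 = -2
  [L]: (-1)·1+(2)·0+(1)·-1+(-2)·2+(1)·2 = -4
  [T]: (-1)·-2+(2)·-2+(1)·-2+(-2)·-3+(1)·-1 = 1
⇒ I^-2 L^-4 T

{"M": 0, "I": -2, "L": -4, "T": 1}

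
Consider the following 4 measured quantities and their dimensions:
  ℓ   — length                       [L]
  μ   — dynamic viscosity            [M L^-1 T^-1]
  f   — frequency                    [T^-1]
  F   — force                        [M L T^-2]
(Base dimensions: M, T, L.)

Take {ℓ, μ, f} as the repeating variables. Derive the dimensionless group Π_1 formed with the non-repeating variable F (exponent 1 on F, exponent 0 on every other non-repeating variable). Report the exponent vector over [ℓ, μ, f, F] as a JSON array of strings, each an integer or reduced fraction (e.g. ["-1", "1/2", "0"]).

Dimensional matrix (M×T×L by ℓ×μ×f×F):
  M: [ 0  1  0  1]
  T: [ 0 -1 -1 -2]
  L: [ 1 -1  0  1]
RREF → pivots at {ℓ,μ,f} ⇒ r = 3
Pivot set = {ℓ,μ,f}, free = {F}
RREF:
  r0: [   1    0    0    2]
  r1: [   0    1    0    1]
  r2: [   0    0    1    1]
Fix exponent of F at 1; solve each RREF row for its pivot's exponent:
  r0: exp(ℓ) + (2)·1 = 0 ⇒ exp(ℓ) = -2
  r1: exp(μ) + (1)·1 = 0 ⇒ exp(μ) = -1
  r2: exp(f) + (1)·1 = 0 ⇒ exp(f) = -1
Π_1 = ℓ^-2 · μ^-1 · f^-1 · F

["-2", "-1", "-1", "1"]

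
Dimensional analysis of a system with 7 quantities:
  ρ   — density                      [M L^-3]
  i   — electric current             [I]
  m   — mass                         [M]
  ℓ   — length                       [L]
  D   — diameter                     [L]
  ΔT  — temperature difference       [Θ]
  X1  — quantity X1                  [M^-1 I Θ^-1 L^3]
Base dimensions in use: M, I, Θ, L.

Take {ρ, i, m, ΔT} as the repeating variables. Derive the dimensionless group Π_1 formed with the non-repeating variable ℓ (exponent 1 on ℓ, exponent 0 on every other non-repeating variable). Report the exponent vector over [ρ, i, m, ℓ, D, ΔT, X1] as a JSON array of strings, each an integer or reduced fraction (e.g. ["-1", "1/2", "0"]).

["1/3", "0", "-1/3", "1", "0", "0", "0"]

Write exponents as rows M,I,Θ,L / cols ρ,i,m,ℓ,D,ΔT,X1:
  M: [ 1  0  1  0  0  0 -1]
  I: [ 0  1  0  0  0  0  1]
  Θ: [ 0  0  0  0  0  1 -1]
  L: [-3  0  0  1  1  0  3]
Echelon form has 4 nonzero rows (pivots: ρ,i,m,ΔT)
Repeat: ρ,i,m,ΔT; free: ℓ,D,X1
RREF:
  r0: [   1    0    0 -1/3 -1/3    0   -1]
  r1: [   0    1    0    0    0    0    1]
  r2: [   0    0    1  1/3  1/3    0    0]
  r3: [   0    0    0    0    0    1   -1]
Fix exponent of ℓ at 1, D at 0, X1 at 0; solve each RREF row for its pivot's exponent:
  r0: exp(ρ) + (-1/3)·1 = 0 ⇒ exp(ρ) = 1/3
  r1: exp(i) + (0)·1 = 0 ⇒ exp(i) = 0
  r2: exp(m) + (1/3)·1 = 0 ⇒ exp(m) = -1/3
  r3: exp(ΔT) + (0)·1 = 0 ⇒ exp(ΔT) = 0
Π_1 = ρ^(1/3) · m^(-1/3) · ℓ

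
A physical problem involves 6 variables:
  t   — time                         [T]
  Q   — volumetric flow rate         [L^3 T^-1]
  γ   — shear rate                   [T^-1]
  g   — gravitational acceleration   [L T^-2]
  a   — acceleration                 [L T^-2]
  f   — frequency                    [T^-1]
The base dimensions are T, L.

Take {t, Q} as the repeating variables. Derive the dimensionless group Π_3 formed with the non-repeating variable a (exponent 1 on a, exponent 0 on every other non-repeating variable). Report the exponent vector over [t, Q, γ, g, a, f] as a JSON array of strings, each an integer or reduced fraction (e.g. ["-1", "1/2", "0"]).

["5/3", "-1/3", "0", "0", "1", "0"]

Exponent matrix [T,L] × [t,Q,γ,g,a,f]:
  T: [ 1 -1 -1 -2 -2 -1]
  L: [ 0  3  0  1  1  0]
Row reduction gives pivot columns t,Q; rank = 2
Pivot set = {t,Q}, free = {γ,g,a,f}
RREF:
  r0: [   1    0   -1 -5/3 -5/3   -1]
  r1: [   0    1    0  1/3  1/3    0]
Fix exponent of a at 1, γ at 0, g at 0, f at 0; solve each RREF row for its pivot's exponent:
  r0: exp(t) + (-5/3)·1 = 0 ⇒ exp(t) = 5/3
  r1: exp(Q) + (1/3)·1 = 0 ⇒ exp(Q) = -1/3
Π_3 = t^(5/3) · Q^(-1/3) · a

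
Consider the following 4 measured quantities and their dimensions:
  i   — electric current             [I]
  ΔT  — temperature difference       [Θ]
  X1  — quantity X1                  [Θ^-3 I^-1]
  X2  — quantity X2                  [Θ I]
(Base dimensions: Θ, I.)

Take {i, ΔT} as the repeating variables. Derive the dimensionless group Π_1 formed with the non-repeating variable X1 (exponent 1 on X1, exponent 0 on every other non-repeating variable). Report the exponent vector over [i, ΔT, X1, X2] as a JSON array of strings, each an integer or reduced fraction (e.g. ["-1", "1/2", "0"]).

["1", "3", "1", "0"]

Write exponents as rows Θ,I / cols i,ΔT,X1,X2:
  Θ: [ 0  1 -3  1]
  I: [ 1  0 -1  1]
Row reduction gives pivot columns i,ΔT; rank = 2
Repeat: i,ΔT; free: X1,X2
RREF:
  r0: [   1    0   -1    1]
  r1: [   0    1   -3    1]
Fix exponent of X1 at 1, X2 at 0; solve each RREF row for its pivot's exponent:
  r0: exp(i) + (-1)·1 = 0 ⇒ exp(i) = 1
  r1: exp(ΔT) + (-3)·1 = 0 ⇒ exp(ΔT) = 3
Π_1 = i · ΔT^3 · X1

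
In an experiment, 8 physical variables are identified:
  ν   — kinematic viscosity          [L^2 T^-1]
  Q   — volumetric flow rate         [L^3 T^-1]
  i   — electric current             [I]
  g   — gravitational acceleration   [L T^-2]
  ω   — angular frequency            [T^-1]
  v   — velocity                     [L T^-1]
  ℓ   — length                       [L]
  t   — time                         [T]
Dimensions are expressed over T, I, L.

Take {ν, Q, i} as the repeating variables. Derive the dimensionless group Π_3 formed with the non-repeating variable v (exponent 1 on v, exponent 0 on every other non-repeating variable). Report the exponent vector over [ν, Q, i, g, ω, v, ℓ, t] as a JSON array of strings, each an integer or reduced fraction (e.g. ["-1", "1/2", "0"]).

["-2", "1", "0", "0", "0", "1", "0", "0"]

Dimensional matrix (T×I×L by ν×Q×i×g×ω×v×ℓ×t):
  T: [-1 -1  0 -2 -1 -1  0  1]
  I: [ 0  0  1  0  0  0  0  0]
  L: [ 2  3  0  1  0  1  1  0]
RREF → pivots at {ν,Q,i} ⇒ r = 3
Repeat: ν,Q,i; free: g,ω,v,ℓ,t
RREF:
  r0: [   1    0    0    5    3    2   -1   -3]
  r1: [   0    1    0   -3   -2   -1    1    2]
  r2: [   0    0    1    0    0    0    0    0]
Fix exponent of v at 1, g at 0, ω at 0, ℓ at 0, t at 0; solve each RREF row for its pivot's exponent:
  r0: exp(ν) + (2)·1 = 0 ⇒ exp(ν) = -2
  r1: exp(Q) + (-1)·1 = 0 ⇒ exp(Q) = 1
  r2: exp(i) + (0)·1 = 0 ⇒ exp(i) = 0
Π_3 = ν^-2 · Q · v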